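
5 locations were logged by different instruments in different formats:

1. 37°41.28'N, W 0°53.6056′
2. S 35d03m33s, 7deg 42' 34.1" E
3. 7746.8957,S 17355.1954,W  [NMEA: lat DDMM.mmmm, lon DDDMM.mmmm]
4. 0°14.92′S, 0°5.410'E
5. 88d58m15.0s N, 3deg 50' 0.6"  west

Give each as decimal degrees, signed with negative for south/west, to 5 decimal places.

1. 37.68800, -0.89343
2. -35.05917, 7.70947
3. -77.78160, -173.91992
4. -0.24867, 0.09017
5. 88.97083, -3.83350

Point 1:
  Latitude: 41.28′ = 0.688000°; total 37.688000
  N ⇒ keep positive
  Longitude: 0 + 53.6056/60 = 0.893427
  W ⇒ negate
Point 2:
  φ: 35 + 3/60 + 33/3600 = 35.059167
  S → negative
  Longitude: 7° + 42/60 + 34.1/3600 = 7 + 0.700000 + 0.009472 = 7.709472
  E ⇒ keep positive
Point 3:
  Latitude: degrees = first 2 digits = 77, minutes = 46.8957; 77 + 46.8957/60 = 77.781595
  S ⇒ negate
  λ: split at 3 digits → 173° and 55.1954′; 173 + 55.1954/60 = 173.919923
  hemisphere W, so the sign is −
Point 4:
  Lat: 14.92′ = 0.248667°; total 0.248667
  S ⇒ negate
  λ: 0 + 5.41/60 = 0.090167
  E → positive
Point 5:
  φ: 88 + 58/60 + 15/3600 = 88.970833
  N → positive
  λ: 3 + 50/60 + 0.6/3600 = 3.833500
  W ⇒ negate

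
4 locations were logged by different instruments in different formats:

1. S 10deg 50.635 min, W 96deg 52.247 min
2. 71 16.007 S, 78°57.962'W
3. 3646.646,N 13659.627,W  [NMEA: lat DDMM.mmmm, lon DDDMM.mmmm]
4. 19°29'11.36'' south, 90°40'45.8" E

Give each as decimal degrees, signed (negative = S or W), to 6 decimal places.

1. -10.843917, -96.870783
2. -71.266783, -78.966033
3. 36.777433, -136.993783
4. -19.486489, 90.679389

Point 1:
  Latitude: 10 + 50.635/60 = 10.8439167
  S ⇒ negate
  λ: 52.247′ = 0.870783°; total 96.8707833
  W ⇒ negate
Point 2:
  Latitude: 16.007′ = 0.266783°; total 71.2667833
  S ⇒ negate
  λ: 78 + 57.962/60 = 78.9660333
  W ⇒ negate
Point 3:
  φ: split at 2 digits → 36° and 46.646′; 36 + 46.646/60 = 36.7774333
  N ⇒ keep positive
  Lon: degrees = first 3 digits = 136, minutes = 59.627; 136 + 59.627/60 = 136.9937833
  W ⇒ negate
Point 4:
  Latitude: 19° + 29/60 + 11.36/3600 = 19 + 0.483333 + 0.003156 = 19.4864889
  S → negative
  Longitude: 90° + 40/60 + 45.8/3600 = 90 + 0.666667 + 0.012722 = 90.6793889
  E ⇒ keep positive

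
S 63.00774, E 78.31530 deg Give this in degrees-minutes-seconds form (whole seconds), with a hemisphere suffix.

Lat: 0.007740 × 60 = 0.46440′ → 0′, remainder × 60 = 27.86″
Longitude: 0.315300° → 18.91800′; 0.91800 × 60 = 55.08″

63°00′28″ S, 78°18′55″ E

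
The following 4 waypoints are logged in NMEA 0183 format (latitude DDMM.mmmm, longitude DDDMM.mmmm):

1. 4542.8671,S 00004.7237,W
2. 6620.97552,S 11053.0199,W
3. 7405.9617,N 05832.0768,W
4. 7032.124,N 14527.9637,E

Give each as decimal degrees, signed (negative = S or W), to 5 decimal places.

Point 1:
  Latitude: degrees = first 2 digits = 45, minutes = 42.8671; 45 + 42.8671/60 = 45.714452
  hemisphere S, so the sign is −
  Lon: degrees = first 3 digits = 0, minutes = 4.7237; 0 + 4.7237/60 = 0.078728
  hemisphere W, so the sign is −
Point 2:
  Lat: degrees = first 2 digits = 66, minutes = 20.97552; 66 + 20.97552/60 = 66.349592
  S → negative
  Lon: degrees = first 3 digits = 110, minutes = 53.0199; 110 + 53.0199/60 = 110.883665
  W → negative
Point 3:
  Latitude: split at 2 digits → 74° and 5.9617′; 74 + 5.9617/60 = 74.099362
  N ⇒ keep positive
  Lon: degrees = first 3 digits = 58, minutes = 32.0768; 58 + 32.0768/60 = 58.534613
  W → negative
Point 4:
  Lat: degrees = first 2 digits = 70, minutes = 32.124; 70 + 32.124/60 = 70.535400
  N → positive
  Lon: degrees = first 3 digits = 145, minutes = 27.9637; 145 + 27.9637/60 = 145.466062
  E → positive

1. -45.71445, -0.07873
2. -66.34959, -110.88367
3. 74.09936, -58.53461
4. 70.53540, 145.46606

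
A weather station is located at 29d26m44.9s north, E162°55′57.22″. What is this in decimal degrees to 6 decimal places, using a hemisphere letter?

φ: 29 + 26/60 + 44.9/3600 = 29.4458056
Lon: 162° + 55/60 + 57.22/3600 = 162 + 0.916667 + 0.015894 = 162.9325611

29.445806° N, 162.932561° E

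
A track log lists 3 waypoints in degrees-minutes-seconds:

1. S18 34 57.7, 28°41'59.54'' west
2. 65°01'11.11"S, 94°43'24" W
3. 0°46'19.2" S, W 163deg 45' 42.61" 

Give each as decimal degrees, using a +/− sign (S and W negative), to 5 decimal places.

Point 1:
  Latitude: 18 + 34/60 + 57.7/3600 = 18.582694
  hemisphere S, so the sign is −
  λ: 41′ + 59.54″ = 41.99233′; 28 + 41.99233/60 = 28.699872
  hemisphere W, so the sign is −
Point 2:
  φ: 65° + 1/60 + 11.11/3600 = 65 + 0.016667 + 0.003086 = 65.019753
  S ⇒ negate
  λ: 94° + 43/60 + 24/3600 = 94 + 0.716667 + 0.006667 = 94.723333
  hemisphere W, so the sign is −
Point 3:
  φ: 0° + 46/60 + 19.2/3600 = 0 + 0.766667 + 0.005333 = 0.772000
  hemisphere S, so the sign is −
  Longitude: 163° + 45/60 + 42.61/3600 = 163 + 0.750000 + 0.011836 = 163.761836
  W → negative

1. -18.58269, -28.69987
2. -65.01975, -94.72333
3. -0.77200, -163.76184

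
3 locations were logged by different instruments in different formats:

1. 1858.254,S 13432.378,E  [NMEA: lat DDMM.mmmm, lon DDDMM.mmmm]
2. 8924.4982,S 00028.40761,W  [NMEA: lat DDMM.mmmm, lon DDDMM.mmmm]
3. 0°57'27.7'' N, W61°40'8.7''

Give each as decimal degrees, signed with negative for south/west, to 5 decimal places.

Point 1:
  φ: degrees = first 2 digits = 18, minutes = 58.254; 18 + 58.254/60 = 18.970900
  S → negative
  Longitude: degrees = first 3 digits = 134, minutes = 32.378; 134 + 32.378/60 = 134.539633
  E ⇒ keep positive
Point 2:
  φ: degrees = first 2 digits = 89, minutes = 24.4982; 89 + 24.4982/60 = 89.408303
  S → negative
  Longitude: degrees = first 3 digits = 0, minutes = 28.40761; 0 + 28.40761/60 = 0.473460
  W ⇒ negate
Point 3:
  φ: 57′ + 27.7″ = 57.46167′; 0 + 57.46167/60 = 0.957694
  N → positive
  Longitude: 61 + 40/60 + 8.7/3600 = 61.669083
  hemisphere W, so the sign is −

1. -18.97090, 134.53963
2. -89.40830, -0.47346
3. 0.95769, -61.66908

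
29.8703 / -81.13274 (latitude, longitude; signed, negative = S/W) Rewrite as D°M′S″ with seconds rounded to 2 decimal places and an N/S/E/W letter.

29°52′13.08″ N, 81°07′57.86″ W

Latitude: 0.870300 × 60 = 52.21800′ → 52′, remainder × 60 = 13.0800″
Longitude is negative → W; |value| = 81.132740
λ: whole degrees 81; 7.96440′ → 7′ and 57.8640″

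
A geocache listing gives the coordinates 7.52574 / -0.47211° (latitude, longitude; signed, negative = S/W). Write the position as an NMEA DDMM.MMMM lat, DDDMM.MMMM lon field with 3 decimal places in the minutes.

0731.544,N / 00028.327,W

Latitude: fractional part 0.525740 → 31.54440 minutes
Longitude is negative → W; |value| = 0.472110
Lon: 0° + 0.472110 × 60 = 0° 28.32660′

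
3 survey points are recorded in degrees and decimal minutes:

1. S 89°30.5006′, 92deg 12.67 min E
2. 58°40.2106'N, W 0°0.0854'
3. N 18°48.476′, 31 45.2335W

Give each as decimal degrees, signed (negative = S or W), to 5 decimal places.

1. -89.50834, 92.21117
2. 58.67018, -0.00142
3. 18.80793, -31.75389

Point 1:
  Latitude: 89 + 30.5006/60 = 89.508343
  hemisphere S, so the sign is −
  Lon: 92 + 12.67/60 = 92.211167
  E ⇒ keep positive
Point 2:
  φ: 40.2106′ = 0.670177°; total 58.670177
  N → positive
  Lon: 0.0854′ = 0.001423°; total 0.001423
  hemisphere W, so the sign is −
Point 3:
  Lat: 18 + 48.476/60 = 18.807933
  N ⇒ keep positive
  λ: 31 + 45.2335/60 = 31.753892
  W → negative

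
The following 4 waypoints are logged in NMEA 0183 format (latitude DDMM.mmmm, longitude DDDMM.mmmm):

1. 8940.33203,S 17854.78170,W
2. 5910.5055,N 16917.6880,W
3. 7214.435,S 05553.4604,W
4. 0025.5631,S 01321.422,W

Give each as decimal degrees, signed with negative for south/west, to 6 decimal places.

Point 1:
  φ: degrees = first 2 digits = 89, minutes = 40.33203; 89 + 40.33203/60 = 89.6722005
  S → negative
  Longitude: degrees = first 3 digits = 178, minutes = 54.7817; 178 + 54.7817/60 = 178.9130283
  hemisphere W, so the sign is −
Point 2:
  φ: split at 2 digits → 59° and 10.5055′; 59 + 10.5055/60 = 59.1750917
  N → positive
  Lon: degrees = first 3 digits = 169, minutes = 17.688; 169 + 17.688/60 = 169.2948000
  W → negative
Point 3:
  φ: split at 2 digits → 72° and 14.435′; 72 + 14.435/60 = 72.2405833
  S ⇒ negate
  Lon: degrees = first 3 digits = 55, minutes = 53.4604; 55 + 53.4604/60 = 55.8910067
  hemisphere W, so the sign is −
Point 4:
  Lat: degrees = first 2 digits = 0, minutes = 25.5631; 0 + 25.5631/60 = 0.4260517
  S → negative
  Lon: degrees = first 3 digits = 13, minutes = 21.422; 13 + 21.422/60 = 13.3570333
  W ⇒ negate

1. -89.672201, -178.913028
2. 59.175092, -169.294800
3. -72.240583, -55.891007
4. -0.426052, -13.357033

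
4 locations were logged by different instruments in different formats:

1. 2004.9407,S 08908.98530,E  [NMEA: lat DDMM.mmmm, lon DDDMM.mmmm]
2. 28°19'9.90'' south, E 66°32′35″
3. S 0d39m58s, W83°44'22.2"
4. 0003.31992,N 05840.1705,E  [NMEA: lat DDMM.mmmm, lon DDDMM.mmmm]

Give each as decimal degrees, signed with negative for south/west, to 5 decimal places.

1. -20.08235, 89.14976
2. -28.31942, 66.54306
3. -0.66611, -83.73950
4. 0.05533, 58.66951

Point 1:
  φ: degrees = first 2 digits = 20, minutes = 4.9407; 20 + 4.9407/60 = 20.082345
  S → negative
  Longitude: degrees = first 3 digits = 89, minutes = 8.9853; 89 + 8.9853/60 = 89.149755
  E → positive
Point 2:
  φ: 28° + 19/60 + 9.9/3600 = 28 + 0.316667 + 0.002750 = 28.319417
  S → negative
  λ: 66 + 32/60 + 35/3600 = 66.543056
  E ⇒ keep positive
Point 3:
  Lat: 0° + 39/60 + 58/3600 = 0 + 0.650000 + 0.016111 = 0.666111
  S ⇒ negate
  Lon: 83 + 44/60 + 22.2/3600 = 83.739500
  hemisphere W, so the sign is −
Point 4:
  Latitude: split at 2 digits → 00° and 3.31992′; 0 + 3.31992/60 = 0.055332
  N → positive
  Longitude: degrees = first 3 digits = 58, minutes = 40.1705; 58 + 40.1705/60 = 58.669508
  E ⇒ keep positive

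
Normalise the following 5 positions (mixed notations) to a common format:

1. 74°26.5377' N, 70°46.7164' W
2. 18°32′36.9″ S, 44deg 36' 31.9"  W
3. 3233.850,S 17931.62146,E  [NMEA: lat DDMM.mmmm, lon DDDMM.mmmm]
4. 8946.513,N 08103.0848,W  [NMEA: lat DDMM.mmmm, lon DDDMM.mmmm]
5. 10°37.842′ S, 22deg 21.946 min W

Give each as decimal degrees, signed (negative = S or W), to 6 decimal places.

1. 74.442295, -70.778607
2. -18.543583, -44.608861
3. -32.564167, 179.527024
4. 89.775217, -81.051413
5. -10.630700, -22.365767

Point 1:
  φ: 74 + 26.5377/60 = 74.4422950
  N → positive
  Lon: 46.7164′ = 0.778607°; total 70.7786067
  hemisphere W, so the sign is −
Point 2:
  φ: 18 + 32/60 + 36.9/3600 = 18.5435833
  S ⇒ negate
  Lon: 44 + 36/60 + 31.9/3600 = 44.6088611
  W → negative
Point 3:
  Latitude: split at 2 digits → 32° and 33.85′; 32 + 33.85/60 = 32.5641667
  S → negative
  Lon: degrees = first 3 digits = 179, minutes = 31.62146; 179 + 31.62146/60 = 179.5270243
  E → positive
Point 4:
  φ: split at 2 digits → 89° and 46.513′; 89 + 46.513/60 = 89.7752167
  N ⇒ keep positive
  Lon: degrees = first 3 digits = 81, minutes = 3.0848; 81 + 3.0848/60 = 81.0514133
  W → negative
Point 5:
  Lat: 10 + 37.842/60 = 10.6307000
  hemisphere S, so the sign is −
  λ: 22 + 21.946/60 = 22.3657667
  W ⇒ negate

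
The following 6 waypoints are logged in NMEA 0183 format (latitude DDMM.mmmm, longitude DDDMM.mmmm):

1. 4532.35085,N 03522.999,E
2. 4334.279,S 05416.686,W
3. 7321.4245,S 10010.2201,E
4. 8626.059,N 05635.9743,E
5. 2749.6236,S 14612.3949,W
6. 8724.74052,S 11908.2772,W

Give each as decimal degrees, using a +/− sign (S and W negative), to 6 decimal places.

1. 45.539181, 35.383317
2. -43.571317, -54.278100
3. -73.357075, 100.170335
4. 86.434317, 56.599572
5. -27.827060, -146.206582
6. -87.412342, -119.137953

Point 1:
  φ: degrees = first 2 digits = 45, minutes = 32.35085; 45 + 32.35085/60 = 45.5391808
  N → positive
  λ: degrees = first 3 digits = 35, minutes = 22.999; 35 + 22.999/60 = 35.3833167
  E → positive
Point 2:
  φ: degrees = first 2 digits = 43, minutes = 34.279; 43 + 34.279/60 = 43.5713167
  S ⇒ negate
  λ: degrees = first 3 digits = 54, minutes = 16.686; 54 + 16.686/60 = 54.2781000
  hemisphere W, so the sign is −
Point 3:
  Latitude: degrees = first 2 digits = 73, minutes = 21.4245; 73 + 21.4245/60 = 73.3570750
  S ⇒ negate
  λ: split at 3 digits → 100° and 10.2201′; 100 + 10.2201/60 = 100.1703350
  E ⇒ keep positive
Point 4:
  Lat: degrees = first 2 digits = 86, minutes = 26.059; 86 + 26.059/60 = 86.4343167
  N ⇒ keep positive
  Lon: degrees = first 3 digits = 56, minutes = 35.9743; 56 + 35.9743/60 = 56.5995717
  E ⇒ keep positive
Point 5:
  φ: degrees = first 2 digits = 27, minutes = 49.6236; 27 + 49.6236/60 = 27.8270600
  S → negative
  Lon: degrees = first 3 digits = 146, minutes = 12.3949; 146 + 12.3949/60 = 146.2065817
  hemisphere W, so the sign is −
Point 6:
  Latitude: split at 2 digits → 87° and 24.74052′; 87 + 24.74052/60 = 87.4123420
  S → negative
  Lon: degrees = first 3 digits = 119, minutes = 8.2772; 119 + 8.2772/60 = 119.1379533
  hemisphere W, so the sign is −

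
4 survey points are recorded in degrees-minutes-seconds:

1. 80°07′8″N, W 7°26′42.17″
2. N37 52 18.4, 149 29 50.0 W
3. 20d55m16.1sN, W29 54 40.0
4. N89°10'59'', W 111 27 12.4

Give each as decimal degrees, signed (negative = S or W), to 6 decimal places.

Point 1:
  Latitude: 80 + 7/60 + 8/3600 = 80.1188889
  N ⇒ keep positive
  Longitude: 7° + 26/60 + 42.17/3600 = 7 + 0.433333 + 0.011714 = 7.4450472
  W ⇒ negate
Point 2:
  Lat: 52′ + 18.4″ = 52.30667′; 37 + 52.30667/60 = 37.8717778
  N ⇒ keep positive
  Lon: 149° + 29/60 + 50/3600 = 149 + 0.483333 + 0.013889 = 149.4972222
  hemisphere W, so the sign is −
Point 3:
  Latitude: 20° + 55/60 + 16.1/3600 = 20 + 0.916667 + 0.004472 = 20.9211389
  N ⇒ keep positive
  Longitude: 29° + 54/60 + 40/3600 = 29 + 0.900000 + 0.011111 = 29.9111111
  W ⇒ negate
Point 4:
  Latitude: 89 + 10/60 + 59/3600 = 89.1830556
  N → positive
  λ: 111 + 27/60 + 12.4/3600 = 111.4534444
  W ⇒ negate

1. 80.118889, -7.445047
2. 37.871778, -149.497222
3. 20.921139, -29.911111
4. 89.183056, -111.453444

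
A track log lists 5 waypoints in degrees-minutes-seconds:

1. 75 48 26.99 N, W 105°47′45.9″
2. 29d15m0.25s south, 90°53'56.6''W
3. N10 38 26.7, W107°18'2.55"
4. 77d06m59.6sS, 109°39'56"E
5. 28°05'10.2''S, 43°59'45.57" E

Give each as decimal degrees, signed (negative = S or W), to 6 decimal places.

Point 1:
  Lat: 75 + 48/60 + 26.99/3600 = 75.8074972
  N ⇒ keep positive
  λ: 47′ + 45.9″ = 47.76500′; 105 + 47.76500/60 = 105.7960833
  hemisphere W, so the sign is −
Point 2:
  Lat: 29 + 15/60 + 0.25/3600 = 29.2500694
  S ⇒ negate
  Longitude: 53′ + 56.6″ = 53.94333′; 90 + 53.94333/60 = 90.8990556
  hemisphere W, so the sign is −
Point 3:
  Latitude: 10 + 38/60 + 26.7/3600 = 10.6407500
  N → positive
  Longitude: 107 + 18/60 + 2.55/3600 = 107.3007083
  W → negative
Point 4:
  Lat: 77° + 6/60 + 59.6/3600 = 77 + 0.100000 + 0.016556 = 77.1165556
  hemisphere S, so the sign is −
  Lon: 39′ + 56″ = 39.93333′; 109 + 39.93333/60 = 109.6655556
  E → positive
Point 5:
  Latitude: 28° + 5/60 + 10.2/3600 = 28 + 0.083333 + 0.002833 = 28.0861667
  S → negative
  λ: 59′ + 45.57″ = 59.75950′; 43 + 59.75950/60 = 43.9959917
  E ⇒ keep positive

1. 75.807497, -105.796083
2. -29.250069, -90.899056
3. 10.640750, -107.300708
4. -77.116556, 109.665556
5. -28.086167, 43.995992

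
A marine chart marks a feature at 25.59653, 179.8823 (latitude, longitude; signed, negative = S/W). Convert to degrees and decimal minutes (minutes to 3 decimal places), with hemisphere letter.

φ: minutes = (25.596530 − 25) × 60 = 35.79180
Lon: 179° + 0.882300 × 60 = 179° 52.93800′

25° 35.792′ N, 179° 52.938′ E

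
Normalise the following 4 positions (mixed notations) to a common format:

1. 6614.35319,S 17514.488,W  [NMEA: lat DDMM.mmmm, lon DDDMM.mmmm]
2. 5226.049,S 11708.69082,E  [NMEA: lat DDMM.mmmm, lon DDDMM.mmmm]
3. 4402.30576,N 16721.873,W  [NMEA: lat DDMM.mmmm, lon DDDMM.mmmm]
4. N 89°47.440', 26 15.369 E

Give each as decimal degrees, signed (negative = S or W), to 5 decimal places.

Point 1:
  φ: split at 2 digits → 66° and 14.35319′; 66 + 14.35319/60 = 66.239220
  S → negative
  Longitude: split at 3 digits → 175° and 14.488′; 175 + 14.488/60 = 175.241467
  W ⇒ negate
Point 2:
  Latitude: degrees = first 2 digits = 52, minutes = 26.049; 52 + 26.049/60 = 52.434150
  S ⇒ negate
  λ: split at 3 digits → 117° and 8.69082′; 117 + 8.69082/60 = 117.144847
  E → positive
Point 3:
  Latitude: split at 2 digits → 44° and 2.30576′; 44 + 2.30576/60 = 44.038429
  N ⇒ keep positive
  Longitude: degrees = first 3 digits = 167, minutes = 21.873; 167 + 21.873/60 = 167.364550
  hemisphere W, so the sign is −
Point 4:
  Lat: 89 + 47.44/60 = 89.790667
  N ⇒ keep positive
  λ: 15.369′ = 0.256150°; total 26.256150
  E ⇒ keep positive

1. -66.23922, -175.24147
2. -52.43415, 117.14485
3. 44.03843, -167.36455
4. 89.79067, 26.25615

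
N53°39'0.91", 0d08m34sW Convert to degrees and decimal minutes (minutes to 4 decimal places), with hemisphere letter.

53° 39.0152′ N, 0° 8.5667′ W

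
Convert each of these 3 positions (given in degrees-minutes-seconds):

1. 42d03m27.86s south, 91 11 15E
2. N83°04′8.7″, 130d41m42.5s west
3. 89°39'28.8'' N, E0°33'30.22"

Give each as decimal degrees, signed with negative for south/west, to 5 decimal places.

Point 1:
  Lat: 42 + 3/60 + 27.86/3600 = 42.057739
  S ⇒ negate
  λ: 91 + 11/60 + 15/3600 = 91.187500
  E → positive
Point 2:
  Latitude: 83 + 4/60 + 8.7/3600 = 83.069083
  N ⇒ keep positive
  λ: 41′ + 42.5″ = 41.70833′; 130 + 41.70833/60 = 130.695139
  hemisphere W, so the sign is −
Point 3:
  Lat: 89° + 39/60 + 28.8/3600 = 89 + 0.650000 + 0.008000 = 89.658000
  N → positive
  Longitude: 33′ + 30.22″ = 33.50367′; 0 + 33.50367/60 = 0.558394
  E ⇒ keep positive

1. -42.05774, 91.18750
2. 83.06908, -130.69514
3. 89.65800, 0.55839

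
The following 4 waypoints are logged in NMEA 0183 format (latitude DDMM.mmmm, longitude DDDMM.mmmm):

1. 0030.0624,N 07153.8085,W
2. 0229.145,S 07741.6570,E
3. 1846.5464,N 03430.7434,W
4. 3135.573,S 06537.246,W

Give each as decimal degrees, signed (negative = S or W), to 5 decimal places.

Point 1:
  Lat: split at 2 digits → 00° and 30.0624′; 0 + 30.0624/60 = 0.501040
  N ⇒ keep positive
  Longitude: split at 3 digits → 071° and 53.8085′; 71 + 53.8085/60 = 71.896808
  W → negative
Point 2:
  Lat: split at 2 digits → 02° and 29.145′; 2 + 29.145/60 = 2.485750
  S → negative
  λ: split at 3 digits → 077° and 41.657′; 77 + 41.657/60 = 77.694283
  E ⇒ keep positive
Point 3:
  Latitude: degrees = first 2 digits = 18, minutes = 46.5464; 18 + 46.5464/60 = 18.775773
  N ⇒ keep positive
  Lon: split at 3 digits → 034° and 30.7434′; 34 + 30.7434/60 = 34.512390
  W → negative
Point 4:
  φ: split at 2 digits → 31° and 35.573′; 31 + 35.573/60 = 31.592883
  S → negative
  Lon: split at 3 digits → 065° and 37.246′; 65 + 37.246/60 = 65.620767
  hemisphere W, so the sign is −

1. 0.50104, -71.89681
2. -2.48575, 77.69428
3. 18.77577, -34.51239
4. -31.59288, -65.62077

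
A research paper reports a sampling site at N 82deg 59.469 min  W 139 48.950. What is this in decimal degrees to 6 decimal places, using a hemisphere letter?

82.991150° N, 139.815833° W

Latitude: 59.469′ = 0.991150°; total 82.9911500
Longitude: 48.95′ = 0.815833°; total 139.8158333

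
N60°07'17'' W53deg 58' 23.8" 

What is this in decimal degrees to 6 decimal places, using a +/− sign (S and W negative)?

Lat: 7′ + 17″ = 7.28333′; 60 + 7.28333/60 = 60.1213889
N → positive
λ: 53° + 58/60 + 23.8/3600 = 53 + 0.966667 + 0.006611 = 53.9732778
W ⇒ negate

60.121389, -53.973278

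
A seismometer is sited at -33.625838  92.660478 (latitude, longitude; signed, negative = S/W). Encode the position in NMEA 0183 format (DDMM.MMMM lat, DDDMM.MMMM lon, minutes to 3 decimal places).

3337.550,S / 09239.629,E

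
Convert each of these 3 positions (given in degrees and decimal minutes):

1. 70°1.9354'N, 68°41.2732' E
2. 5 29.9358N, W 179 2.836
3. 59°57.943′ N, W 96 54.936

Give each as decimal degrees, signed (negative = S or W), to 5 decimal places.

Point 1:
  φ: 1.9354′ = 0.032257°; total 70.032257
  N ⇒ keep positive
  Lon: 41.2732′ = 0.687887°; total 68.687887
  E ⇒ keep positive
Point 2:
  Lat: 29.9358′ = 0.498930°; total 5.498930
  N ⇒ keep positive
  λ: 179 + 2.836/60 = 179.047267
  W → negative
Point 3:
  Latitude: 57.943′ = 0.965717°; total 59.965717
  N → positive
  λ: 96 + 54.936/60 = 96.915600
  hemisphere W, so the sign is −

1. 70.03226, 68.68789
2. 5.49893, -179.04727
3. 59.96572, -96.91560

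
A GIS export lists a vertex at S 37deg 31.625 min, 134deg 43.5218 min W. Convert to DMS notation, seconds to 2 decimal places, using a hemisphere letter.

37°31′37.50″ S, 134°43′31.31″ W

φ: fractional minutes 0.62500 × 60 = 37.5000″
Lon: 43.52180′ → 43′ and 0.52180 × 60 = 31.3080″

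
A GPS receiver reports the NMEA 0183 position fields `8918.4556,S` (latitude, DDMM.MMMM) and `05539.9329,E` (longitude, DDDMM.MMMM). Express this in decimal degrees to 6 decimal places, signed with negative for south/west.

φ: degrees = first 2 digits = 89, minutes = 18.4556; 89 + 18.4556/60 = 89.3075933
S → negative
λ: split at 3 digits → 055° and 39.9329′; 55 + 39.9329/60 = 55.6655483
E → positive

-89.307593, 55.665548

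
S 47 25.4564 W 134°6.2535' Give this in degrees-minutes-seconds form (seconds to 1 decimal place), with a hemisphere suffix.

47°25′27.4″ S, 134°06′15.2″ W

φ: 25.45640′ → 25′ and 0.45640 × 60 = 27.384″
Longitude: 6.25350′ → 6′ and 0.25350 × 60 = 15.210″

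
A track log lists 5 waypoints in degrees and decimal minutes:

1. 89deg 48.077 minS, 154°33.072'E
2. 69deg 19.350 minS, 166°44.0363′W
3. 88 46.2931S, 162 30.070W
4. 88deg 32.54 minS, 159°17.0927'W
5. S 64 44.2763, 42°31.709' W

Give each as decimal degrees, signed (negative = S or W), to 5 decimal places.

Point 1:
  φ: 89 + 48.077/60 = 89.801283
  S ⇒ negate
  Lon: 154 + 33.072/60 = 154.551200
  E → positive
Point 2:
  Lat: 69 + 19.35/60 = 69.322500
  S → negative
  Longitude: 44.0363′ = 0.733938°; total 166.733938
  hemisphere W, so the sign is −
Point 3:
  φ: 46.2931′ = 0.771552°; total 88.771552
  S → negative
  Lon: 30.07′ = 0.501167°; total 162.501167
  hemisphere W, so the sign is −
Point 4:
  φ: 32.54′ = 0.542333°; total 88.542333
  S → negative
  Longitude: 17.0927′ = 0.284878°; total 159.284878
  hemisphere W, so the sign is −
Point 5:
  φ: 64 + 44.2763/60 = 64.737938
  S ⇒ negate
  λ: 31.709′ = 0.528483°; total 42.528483
  W → negative

1. -89.80128, 154.55120
2. -69.32250, -166.73394
3. -88.77155, -162.50117
4. -88.54233, -159.28488
5. -64.73794, -42.52848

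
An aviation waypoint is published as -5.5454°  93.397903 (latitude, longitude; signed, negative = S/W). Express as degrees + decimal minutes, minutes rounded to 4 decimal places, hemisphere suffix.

Latitude is negative → S; |value| = 5.545400
Lat: minutes = (5.545400 − 5) × 60 = 32.724000
Lon: minutes = (93.397903 − 93) × 60 = 23.874180

5° 32.7240′ S, 93° 23.8742′ E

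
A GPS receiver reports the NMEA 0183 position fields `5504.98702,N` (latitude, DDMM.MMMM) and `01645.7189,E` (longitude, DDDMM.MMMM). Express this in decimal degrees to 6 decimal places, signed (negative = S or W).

55.083117, 16.761982

φ: degrees = first 2 digits = 55, minutes = 4.98702; 55 + 4.98702/60 = 55.0831170
N ⇒ keep positive
λ: degrees = first 3 digits = 16, minutes = 45.7189; 16 + 45.7189/60 = 16.7619817
E ⇒ keep positive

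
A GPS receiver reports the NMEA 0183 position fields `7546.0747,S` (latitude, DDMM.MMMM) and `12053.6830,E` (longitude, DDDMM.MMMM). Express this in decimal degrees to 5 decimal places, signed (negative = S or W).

-75.76791, 120.89472

Latitude: split at 2 digits → 75° and 46.0747′; 75 + 46.0747/60 = 75.767912
hemisphere S, so the sign is −
Longitude: degrees = first 3 digits = 120, minutes = 53.683; 120 + 53.683/60 = 120.894717
E ⇒ keep positive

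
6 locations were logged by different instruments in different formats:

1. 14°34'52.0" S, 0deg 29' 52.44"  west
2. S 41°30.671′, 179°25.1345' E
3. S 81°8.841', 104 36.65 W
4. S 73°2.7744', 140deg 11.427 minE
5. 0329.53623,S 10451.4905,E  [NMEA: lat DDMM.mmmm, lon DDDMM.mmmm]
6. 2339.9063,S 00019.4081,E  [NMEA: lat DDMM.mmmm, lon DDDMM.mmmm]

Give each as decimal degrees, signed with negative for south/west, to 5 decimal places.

Point 1:
  Latitude: 34′ + 52″ = 34.86667′; 14 + 34.86667/60 = 14.581111
  hemisphere S, so the sign is −
  Lon: 0 + 29/60 + 52.44/3600 = 0.497900
  hemisphere W, so the sign is −
Point 2:
  Lat: 30.671′ = 0.511183°; total 41.511183
  hemisphere S, so the sign is −
  λ: 179 + 25.1345/60 = 179.418908
  E ⇒ keep positive
Point 3:
  φ: 81 + 8.841/60 = 81.147350
  S → negative
  Longitude: 36.65′ = 0.610833°; total 104.610833
  hemisphere W, so the sign is −
Point 4:
  Lat: 73 + 2.7744/60 = 73.046240
  S ⇒ negate
  Longitude: 140 + 11.427/60 = 140.190450
  E ⇒ keep positive
Point 5:
  Lat: degrees = first 2 digits = 3, minutes = 29.53623; 3 + 29.53623/60 = 3.492271
  S → negative
  λ: split at 3 digits → 104° and 51.4905′; 104 + 51.4905/60 = 104.858175
  E → positive
Point 6:
  φ: split at 2 digits → 23° and 39.9063′; 23 + 39.9063/60 = 23.665105
  hemisphere S, so the sign is −
  Longitude: split at 3 digits → 000° and 19.4081′; 0 + 19.4081/60 = 0.323468
  E ⇒ keep positive

1. -14.58111, -0.49790
2. -41.51118, 179.41891
3. -81.14735, -104.61083
4. -73.04624, 140.19045
5. -3.49227, 104.85818
6. -23.66511, 0.32347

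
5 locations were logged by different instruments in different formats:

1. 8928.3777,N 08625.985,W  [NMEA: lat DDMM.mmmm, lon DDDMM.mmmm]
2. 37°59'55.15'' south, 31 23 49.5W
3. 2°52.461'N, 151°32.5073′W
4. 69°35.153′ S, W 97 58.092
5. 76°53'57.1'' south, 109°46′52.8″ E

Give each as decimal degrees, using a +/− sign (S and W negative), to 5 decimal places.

1. 89.47296, -86.43308
2. -37.99865, -31.39708
3. 2.87435, -151.54179
4. -69.58588, -97.96820
5. -76.89919, 109.78133

Point 1:
  φ: degrees = first 2 digits = 89, minutes = 28.3777; 89 + 28.3777/60 = 89.472962
  N → positive
  Longitude: split at 3 digits → 086° and 25.985′; 86 + 25.985/60 = 86.433083
  W → negative
Point 2:
  φ: 59′ + 55.15″ = 59.91917′; 37 + 59.91917/60 = 37.998653
  hemisphere S, so the sign is −
  Longitude: 23′ + 49.5″ = 23.82500′; 31 + 23.82500/60 = 31.397083
  W ⇒ negate
Point 3:
  Latitude: 52.461′ = 0.874350°; total 2.874350
  N ⇒ keep positive
  λ: 32.5073′ = 0.541788°; total 151.541788
  W ⇒ negate
Point 4:
  Lat: 69 + 35.153/60 = 69.585883
  S → negative
  λ: 58.092′ = 0.968200°; total 97.968200
  W ⇒ negate
Point 5:
  φ: 76° + 53/60 + 57.1/3600 = 76 + 0.883333 + 0.015861 = 76.899194
  S → negative
  Lon: 109 + 46/60 + 52.8/3600 = 109.781333
  E → positive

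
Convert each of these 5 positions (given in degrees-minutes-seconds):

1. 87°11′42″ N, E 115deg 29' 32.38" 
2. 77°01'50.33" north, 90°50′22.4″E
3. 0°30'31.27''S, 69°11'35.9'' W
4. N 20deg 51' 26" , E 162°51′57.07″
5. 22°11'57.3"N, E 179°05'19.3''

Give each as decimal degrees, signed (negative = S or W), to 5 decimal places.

Point 1:
  Latitude: 11′ + 42″ = 11.70000′; 87 + 11.70000/60 = 87.195000
  N ⇒ keep positive
  Lon: 115° + 29/60 + 32.38/3600 = 115 + 0.483333 + 0.008994 = 115.492328
  E ⇒ keep positive
Point 2:
  φ: 77 + 1/60 + 50.33/3600 = 77.030647
  N ⇒ keep positive
  Longitude: 50′ + 22.4″ = 50.37333′; 90 + 50.37333/60 = 90.839556
  E → positive
Point 3:
  φ: 0° + 30/60 + 31.27/3600 = 0 + 0.500000 + 0.008686 = 0.508686
  S ⇒ negate
  Longitude: 69° + 11/60 + 35.9/3600 = 69 + 0.183333 + 0.009972 = 69.193306
  W ⇒ negate
Point 4:
  Latitude: 20° + 51/60 + 26/3600 = 20 + 0.850000 + 0.007222 = 20.857222
  N ⇒ keep positive
  λ: 162 + 51/60 + 57.07/3600 = 162.865853
  E → positive
Point 5:
  φ: 11′ + 57.3″ = 11.95500′; 22 + 11.95500/60 = 22.199250
  N ⇒ keep positive
  λ: 179° + 5/60 + 19.3/3600 = 179 + 0.083333 + 0.005361 = 179.088694
  E ⇒ keep positive

1. 87.19500, 115.49233
2. 77.03065, 90.83956
3. -0.50869, -69.19331
4. 20.85722, 162.86585
5. 22.19925, 179.08869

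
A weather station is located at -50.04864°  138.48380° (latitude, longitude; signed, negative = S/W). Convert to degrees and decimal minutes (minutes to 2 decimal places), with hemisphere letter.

50° 2.92′ S, 138° 29.03′ E

Latitude is negative → S; |value| = 50.048640
Lat: fractional part 0.048640 → 2.9184 minutes
Longitude: 138° + 0.483800 × 60 = 138° 29.0280′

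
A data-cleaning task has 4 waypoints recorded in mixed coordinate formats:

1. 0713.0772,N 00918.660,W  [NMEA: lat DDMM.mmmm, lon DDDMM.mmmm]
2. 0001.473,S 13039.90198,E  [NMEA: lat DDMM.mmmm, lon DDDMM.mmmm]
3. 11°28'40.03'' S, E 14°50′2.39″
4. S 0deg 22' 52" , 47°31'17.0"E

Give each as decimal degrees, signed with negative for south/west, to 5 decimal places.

1. 7.21795, -9.31100
2. -0.02455, 130.66503
3. -11.47779, 14.83400
4. -0.38111, 47.52139

Point 1:
  Lat: split at 2 digits → 07° and 13.0772′; 7 + 13.0772/60 = 7.217953
  N → positive
  Longitude: split at 3 digits → 009° and 18.66′; 9 + 18.66/60 = 9.311000
  W ⇒ negate
Point 2:
  Latitude: degrees = first 2 digits = 0, minutes = 1.473; 0 + 1.473/60 = 0.024550
  hemisphere S, so the sign is −
  Longitude: split at 3 digits → 130° and 39.90198′; 130 + 39.90198/60 = 130.665033
  E → positive
Point 3:
  φ: 11° + 28/60 + 40.03/3600 = 11 + 0.466667 + 0.011119 = 11.477786
  hemisphere S, so the sign is −
  Longitude: 14° + 50/60 + 2.39/3600 = 14 + 0.833333 + 0.000664 = 14.833997
  E ⇒ keep positive
Point 4:
  Lat: 22′ + 52″ = 22.86667′; 0 + 22.86667/60 = 0.381111
  hemisphere S, so the sign is −
  Lon: 47° + 31/60 + 17/3600 = 47 + 0.516667 + 0.004722 = 47.521389
  E ⇒ keep positive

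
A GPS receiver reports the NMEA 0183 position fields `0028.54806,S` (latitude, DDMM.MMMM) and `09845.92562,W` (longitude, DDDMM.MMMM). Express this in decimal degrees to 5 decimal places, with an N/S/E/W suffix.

0.47580° S, 98.76543° W

φ: split at 2 digits → 00° and 28.54806′; 0 + 28.54806/60 = 0.475801
λ: split at 3 digits → 098° and 45.92562′; 98 + 45.92562/60 = 98.765427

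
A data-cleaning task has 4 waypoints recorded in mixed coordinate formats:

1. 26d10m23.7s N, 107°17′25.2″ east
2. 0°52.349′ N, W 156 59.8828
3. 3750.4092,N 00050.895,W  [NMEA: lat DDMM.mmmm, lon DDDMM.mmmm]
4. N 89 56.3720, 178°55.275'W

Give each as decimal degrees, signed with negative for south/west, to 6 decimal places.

1. 26.173250, 107.290333
2. 0.872483, -156.998047
3. 37.840153, -0.848250
4. 89.939533, -178.921250

Point 1:
  Lat: 26° + 10/60 + 23.7/3600 = 26 + 0.166667 + 0.006583 = 26.1732500
  N ⇒ keep positive
  λ: 107 + 17/60 + 25.2/3600 = 107.2903333
  E → positive
Point 2:
  Latitude: 52.349′ = 0.872483°; total 0.8724833
  N → positive
  Lon: 59.8828′ = 0.998047°; total 156.9980467
  W ⇒ negate
Point 3:
  Lat: degrees = first 2 digits = 37, minutes = 50.4092; 37 + 50.4092/60 = 37.8401533
  N ⇒ keep positive
  Lon: degrees = first 3 digits = 0, minutes = 50.895; 0 + 50.895/60 = 0.8482500
  W ⇒ negate
Point 4:
  Lat: 56.372′ = 0.939533°; total 89.9395333
  N ⇒ keep positive
  Lon: 55.275′ = 0.921250°; total 178.9212500
  W ⇒ negate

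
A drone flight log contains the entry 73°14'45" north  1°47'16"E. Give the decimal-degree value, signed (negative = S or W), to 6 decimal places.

φ: 73 + 14/60 + 45/3600 = 73.2458333
N ⇒ keep positive
Longitude: 1° + 47/60 + 16/3600 = 1 + 0.783333 + 0.004444 = 1.7877778
E ⇒ keep positive

73.245833, 1.787778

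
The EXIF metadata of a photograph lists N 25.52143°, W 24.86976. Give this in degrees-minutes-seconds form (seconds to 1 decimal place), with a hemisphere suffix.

Latitude: whole degrees 25; 31.28580′ → 31′ and 17.148″
Lon: whole degrees 24; 52.18560′ → 52′ and 11.136″

25°31′17.1″ N, 24°52′11.1″ W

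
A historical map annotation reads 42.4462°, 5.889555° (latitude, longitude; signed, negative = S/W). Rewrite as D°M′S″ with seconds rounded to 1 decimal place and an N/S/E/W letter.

42°26′46.3″ N, 5°53′22.4″ E

φ: 0.446200° → 26.77200′; 0.77200 × 60 = 46.320″
λ: 0.889555 × 60 = 53.37330′ → 53′, remainder × 60 = 22.398″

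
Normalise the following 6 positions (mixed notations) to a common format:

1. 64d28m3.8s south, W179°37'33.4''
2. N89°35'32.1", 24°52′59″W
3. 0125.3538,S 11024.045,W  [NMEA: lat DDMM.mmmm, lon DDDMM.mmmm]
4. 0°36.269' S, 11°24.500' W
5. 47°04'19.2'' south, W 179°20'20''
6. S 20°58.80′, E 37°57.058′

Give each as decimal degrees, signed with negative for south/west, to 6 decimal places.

1. -64.467722, -179.625944
2. 89.592250, -24.883056
3. -1.422563, -110.400750
4. -0.604483, -11.408333
5. -47.072000, -179.338889
6. -20.980000, 37.950967

Point 1:
  Latitude: 64 + 28/60 + 3.8/3600 = 64.4677222
  S → negative
  λ: 179 + 37/60 + 33.4/3600 = 179.6259444
  W → negative
Point 2:
  Lat: 35′ + 32.1″ = 35.53500′; 89 + 35.53500/60 = 89.5922500
  N → positive
  λ: 52′ + 59″ = 52.98333′; 24 + 52.98333/60 = 24.8830556
  hemisphere W, so the sign is −
Point 3:
  Latitude: split at 2 digits → 01° and 25.3538′; 1 + 25.3538/60 = 1.4225633
  S → negative
  λ: split at 3 digits → 110° and 24.045′; 110 + 24.045/60 = 110.4007500
  W → negative
Point 4:
  Latitude: 36.269′ = 0.604483°; total 0.6044833
  hemisphere S, so the sign is −
  Longitude: 24.5′ = 0.408333°; total 11.4083333
  W → negative
Point 5:
  φ: 4′ + 19.2″ = 4.32000′; 47 + 4.32000/60 = 47.0720000
  hemisphere S, so the sign is −
  λ: 179° + 20/60 + 20/3600 = 179 + 0.333333 + 0.005556 = 179.3388889
  W ⇒ negate
Point 6:
  φ: 20 + 58.8/60 = 20.9800000
  hemisphere S, so the sign is −
  Longitude: 57.058′ = 0.950967°; total 37.9509667
  E → positive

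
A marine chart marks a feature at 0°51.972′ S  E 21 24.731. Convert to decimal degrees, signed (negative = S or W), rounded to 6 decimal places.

-0.866200, 21.412183

φ: 51.972′ = 0.866200°; total 0.8662000
S ⇒ negate
λ: 24.731′ = 0.412183°; total 21.4121833
E → positive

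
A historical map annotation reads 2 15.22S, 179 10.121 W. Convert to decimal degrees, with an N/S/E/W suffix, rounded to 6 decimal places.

Lat: 15.22′ = 0.253667°; total 2.2536667
λ: 179 + 10.121/60 = 179.1686833

2.253667° S, 179.168683° W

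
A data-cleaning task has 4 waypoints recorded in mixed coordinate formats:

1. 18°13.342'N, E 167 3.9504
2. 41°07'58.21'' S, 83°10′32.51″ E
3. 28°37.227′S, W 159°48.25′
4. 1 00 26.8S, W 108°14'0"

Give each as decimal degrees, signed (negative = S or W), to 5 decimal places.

1. 18.22237, 167.06584
2. -41.13284, 83.17570
3. -28.62045, -159.80417
4. -1.00744, -108.23333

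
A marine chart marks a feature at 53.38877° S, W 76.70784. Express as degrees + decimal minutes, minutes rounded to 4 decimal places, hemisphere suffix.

53° 23.3262′ S, 76° 42.4704′ W

Latitude: minutes = (53.388770 − 53) × 60 = 23.326200
Longitude: minutes = (76.707840 − 76) × 60 = 42.470400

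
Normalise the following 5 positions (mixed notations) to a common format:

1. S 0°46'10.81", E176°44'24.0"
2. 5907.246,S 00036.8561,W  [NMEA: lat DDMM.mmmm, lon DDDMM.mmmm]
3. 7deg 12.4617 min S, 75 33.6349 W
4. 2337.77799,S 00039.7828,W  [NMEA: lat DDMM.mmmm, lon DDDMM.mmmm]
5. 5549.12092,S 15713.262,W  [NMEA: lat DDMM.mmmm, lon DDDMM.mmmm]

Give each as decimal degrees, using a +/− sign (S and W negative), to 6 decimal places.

Point 1:
  Lat: 46′ + 10.81″ = 46.18017′; 0 + 46.18017/60 = 0.7696694
  S ⇒ negate
  Longitude: 44′ + 24″ = 44.40000′; 176 + 44.40000/60 = 176.7400000
  E ⇒ keep positive
Point 2:
  Latitude: split at 2 digits → 59° and 7.246′; 59 + 7.246/60 = 59.1207667
  S ⇒ negate
  Lon: split at 3 digits → 000° and 36.8561′; 0 + 36.8561/60 = 0.6142683
  W → negative
Point 3:
  φ: 7 + 12.4617/60 = 7.2076950
  S ⇒ negate
  λ: 33.6349′ = 0.560582°; total 75.5605817
  W ⇒ negate
Point 4:
  Lat: split at 2 digits → 23° and 37.77799′; 23 + 37.77799/60 = 23.6296332
  S → negative
  Longitude: split at 3 digits → 000° and 39.7828′; 0 + 39.7828/60 = 0.6630467
  hemisphere W, so the sign is −
Point 5:
  Lat: degrees = first 2 digits = 55, minutes = 49.12092; 55 + 49.12092/60 = 55.8186820
  hemisphere S, so the sign is −
  Longitude: degrees = first 3 digits = 157, minutes = 13.262; 157 + 13.262/60 = 157.2210333
  W → negative

1. -0.769669, 176.740000
2. -59.120767, -0.614268
3. -7.207695, -75.560582
4. -23.629633, -0.663047
5. -55.818682, -157.221033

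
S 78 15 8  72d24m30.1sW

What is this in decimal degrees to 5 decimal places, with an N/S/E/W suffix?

Lat: 15′ + 8″ = 15.13333′; 78 + 15.13333/60 = 78.252222
Longitude: 72° + 24/60 + 30.1/3600 = 72 + 0.400000 + 0.008361 = 72.408361

78.25222° S, 72.40836° W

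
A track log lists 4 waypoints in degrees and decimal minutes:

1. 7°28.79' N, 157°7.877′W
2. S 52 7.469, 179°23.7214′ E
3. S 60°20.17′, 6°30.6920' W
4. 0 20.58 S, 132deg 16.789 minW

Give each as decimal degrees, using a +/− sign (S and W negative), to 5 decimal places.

1. 7.47983, -157.13128
2. -52.12448, 179.39536
3. -60.33617, -6.51153
4. -0.34300, -132.27982

Point 1:
  Lat: 28.79′ = 0.479833°; total 7.479833
  N ⇒ keep positive
  Lon: 7.877′ = 0.131283°; total 157.131283
  W ⇒ negate
Point 2:
  Lat: 7.469′ = 0.124483°; total 52.124483
  hemisphere S, so the sign is −
  Longitude: 23.7214′ = 0.395357°; total 179.395357
  E → positive
Point 3:
  φ: 20.17′ = 0.336167°; total 60.336167
  S → negative
  λ: 30.692′ = 0.511533°; total 6.511533
  W ⇒ negate
Point 4:
  Lat: 20.58′ = 0.343000°; total 0.343000
  S ⇒ negate
  λ: 16.789′ = 0.279817°; total 132.279817
  W ⇒ negate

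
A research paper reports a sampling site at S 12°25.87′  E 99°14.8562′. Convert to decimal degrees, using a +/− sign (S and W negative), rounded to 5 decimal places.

-12.43117, 99.24760

Latitude: 12 + 25.87/60 = 12.431167
S → negative
Lon: 14.8562′ = 0.247603°; total 99.247603
E → positive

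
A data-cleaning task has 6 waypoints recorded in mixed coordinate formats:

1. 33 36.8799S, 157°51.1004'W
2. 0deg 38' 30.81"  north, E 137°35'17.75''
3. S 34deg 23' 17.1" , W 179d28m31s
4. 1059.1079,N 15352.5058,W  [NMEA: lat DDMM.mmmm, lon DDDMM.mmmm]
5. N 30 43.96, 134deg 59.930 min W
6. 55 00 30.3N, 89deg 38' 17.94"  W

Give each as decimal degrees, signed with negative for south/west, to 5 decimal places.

1. -33.61467, -157.85167
2. 0.64189, 137.58826
3. -34.38808, -179.47528
4. 10.98513, -153.87510
5. 30.73267, -134.99883
6. 55.00842, -89.63832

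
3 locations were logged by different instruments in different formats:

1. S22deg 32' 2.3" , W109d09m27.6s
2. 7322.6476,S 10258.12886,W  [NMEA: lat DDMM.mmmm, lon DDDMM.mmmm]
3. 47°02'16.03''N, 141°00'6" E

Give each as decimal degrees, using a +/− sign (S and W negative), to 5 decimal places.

1. -22.53397, -109.15767
2. -73.37746, -102.96881
3. 47.03779, 141.00167

Point 1:
  Lat: 22° + 32/60 + 2.3/3600 = 22 + 0.533333 + 0.000639 = 22.533972
  hemisphere S, so the sign is −
  Lon: 109° + 9/60 + 27.6/3600 = 109 + 0.150000 + 0.007667 = 109.157667
  W → negative
Point 2:
  φ: split at 2 digits → 73° and 22.6476′; 73 + 22.6476/60 = 73.377460
  S → negative
  Lon: split at 3 digits → 102° and 58.12886′; 102 + 58.12886/60 = 102.968814
  W ⇒ negate
Point 3:
  Latitude: 47 + 2/60 + 16.03/3600 = 47.037786
  N ⇒ keep positive
  Longitude: 0′ + 6″ = 0.10000′; 141 + 0.10000/60 = 141.001667
  E → positive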